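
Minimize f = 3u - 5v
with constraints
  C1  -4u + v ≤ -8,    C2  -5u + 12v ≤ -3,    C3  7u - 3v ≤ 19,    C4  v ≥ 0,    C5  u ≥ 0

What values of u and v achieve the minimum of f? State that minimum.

Corner points and f = 3u - 5v:
  (93/43, 28/43) → f = 139/43
  (2, 0) → f = 6
  (73/23, 74/69) → f = 287/69
  (19/7, 0) → f = 57/7

The binding constraints are -4u + v = -8 and -5u + 12v = -3.
Solving simultaneously gives u = 93/43, v = 28/43.

u = 93/43, v = 28/43, minimum f = 139/43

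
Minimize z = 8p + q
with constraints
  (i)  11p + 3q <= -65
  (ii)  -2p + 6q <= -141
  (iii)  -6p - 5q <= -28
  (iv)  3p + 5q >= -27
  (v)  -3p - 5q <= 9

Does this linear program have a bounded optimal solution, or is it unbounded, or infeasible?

The boundaries 11p + 3q = -65 and -6p - 5q = -28 meet at (-409/37, 698/37), but that point violates -2p + 6q ≤ -141. Every candidate vertex is excluded by some other constraint, so the feasible region is empty.

infeasible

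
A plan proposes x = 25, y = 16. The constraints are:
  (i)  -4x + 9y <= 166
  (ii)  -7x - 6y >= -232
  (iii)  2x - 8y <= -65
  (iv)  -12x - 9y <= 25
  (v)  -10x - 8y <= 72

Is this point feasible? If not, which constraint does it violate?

Constraint (ii): -7x - 6y = -271, which is not ≥ -232. All other constraints are satisfied.

not feasible — violates (ii)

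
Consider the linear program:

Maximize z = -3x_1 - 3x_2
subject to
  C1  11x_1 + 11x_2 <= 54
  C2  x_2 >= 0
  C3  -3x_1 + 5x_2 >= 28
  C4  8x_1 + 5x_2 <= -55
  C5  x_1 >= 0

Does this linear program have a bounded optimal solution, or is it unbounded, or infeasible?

The boundaries 11x_1 + 11x_2 = 54 and 8x_1 + 5x_2 = -55 meet at (-875/33, 1037/33), but that point violates x_1 ≥ 0. Every candidate vertex is excluded by some other constraint, so the feasible region is empty.

infeasible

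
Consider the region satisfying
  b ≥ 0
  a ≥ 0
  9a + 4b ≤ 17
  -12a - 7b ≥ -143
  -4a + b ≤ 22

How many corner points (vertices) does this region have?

Pairwise boundary intersections that survive every other constraint:
  (0, 0)
  (17/9, 0)
  (0, 17/4)

3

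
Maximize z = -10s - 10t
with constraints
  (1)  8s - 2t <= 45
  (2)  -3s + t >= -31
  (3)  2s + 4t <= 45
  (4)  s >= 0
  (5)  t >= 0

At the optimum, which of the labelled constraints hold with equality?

(4) and (5)

Corner points and z = -10s - 10t:
  (15/2, 15/2) → z = -150
  (45/8, 0) → z = -225/4
  (0, 45/4) → z = -225/2
  (0, 0) → z = 0

The maximum is at (0, 0). Substituting into each constraint, equality holds for (4) and (5); the remaining constraints have slack.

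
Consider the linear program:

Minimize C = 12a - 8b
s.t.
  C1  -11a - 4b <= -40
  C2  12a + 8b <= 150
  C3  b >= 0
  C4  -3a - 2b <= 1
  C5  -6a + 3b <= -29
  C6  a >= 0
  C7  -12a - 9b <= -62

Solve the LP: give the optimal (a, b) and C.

At the optimal vertex, 12a + 8b = 150 and -6a + 3b = -29.
Solving simultaneously gives a = 341/42, b = 46/7.

a = 341/42, b = 46/7, minimum C = 314/7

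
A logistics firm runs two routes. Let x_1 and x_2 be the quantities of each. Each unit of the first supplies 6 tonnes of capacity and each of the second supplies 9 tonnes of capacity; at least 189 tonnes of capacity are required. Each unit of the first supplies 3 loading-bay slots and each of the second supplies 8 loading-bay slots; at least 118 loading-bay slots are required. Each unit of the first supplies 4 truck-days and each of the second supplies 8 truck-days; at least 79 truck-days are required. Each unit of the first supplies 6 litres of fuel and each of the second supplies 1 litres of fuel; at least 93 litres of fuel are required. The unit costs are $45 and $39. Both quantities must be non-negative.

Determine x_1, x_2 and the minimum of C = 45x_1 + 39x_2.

Vertices and C = 45x_1 + 39x_2:
  (0, 93) → C = 3627
  (118/3, 0) → C = 1770
  (150/7, 47/7) → C = 8583/7
  (27/2, 12) → C = 2151/2
The feasible region is unbounded (it extends along (0, 1), (1, 0)), but C strictly increases along every unbounded feasible direction, so there is no improving ray and the minimum is attained at a vertex.

x_1 = 27/2, x_2 = 12, minimum C = 2151/2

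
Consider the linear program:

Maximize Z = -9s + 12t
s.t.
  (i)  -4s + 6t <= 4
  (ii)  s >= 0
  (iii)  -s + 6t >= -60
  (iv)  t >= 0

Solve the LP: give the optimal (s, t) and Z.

Extreme points and Z = -9s + 12t:
  (0, 2/3) → Z = 8
  (0, 0) → Z = 0
  (60, 0) → Z = -540
The feasible region is unbounded (it extends along (6, 1), (3, 2)), but Z strictly decreases along every unbounded feasible direction, so there is no improving ray and the maximum is attained at a vertex.

s = 0, t = 2/3, maximum Z = 8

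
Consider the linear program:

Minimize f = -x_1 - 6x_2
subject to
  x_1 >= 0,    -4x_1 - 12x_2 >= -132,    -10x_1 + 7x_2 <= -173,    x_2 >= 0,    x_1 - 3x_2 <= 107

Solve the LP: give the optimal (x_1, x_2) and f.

Vertices and f = -x_1 - 6x_2:
  (750/37, 157/37) → f = -1692/37
  (33, 0) → f = -33
  (173/10, 0) → f = -173/10

The optimum lies where -4x_1 - 12x_2 = -132 and -10x_1 + 7x_2 = -173.
Solving simultaneously gives x_1 = 750/37, x_2 = 157/37.

x_1 = 750/37, x_2 = 157/37, minimum f = -1692/37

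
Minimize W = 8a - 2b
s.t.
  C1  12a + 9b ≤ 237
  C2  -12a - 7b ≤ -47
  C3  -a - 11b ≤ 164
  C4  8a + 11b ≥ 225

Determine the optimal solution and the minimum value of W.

a = -103/2, b = 95, minimum W = -602

Vertices and W = 8a - 2b:
  (-103/2, 95) → W = -602
  (97/10, 67/5) → W = 254/5
  (-529/38, 581/19) → W = -3278/19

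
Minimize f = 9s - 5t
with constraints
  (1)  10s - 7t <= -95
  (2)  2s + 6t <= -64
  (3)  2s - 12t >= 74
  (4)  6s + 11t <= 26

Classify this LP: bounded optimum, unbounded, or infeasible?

unbounded

From the feasible point (-829/53, -465/53), moving in the direction (-7, -10) keeps every constraint satisfied while f decreases without bound.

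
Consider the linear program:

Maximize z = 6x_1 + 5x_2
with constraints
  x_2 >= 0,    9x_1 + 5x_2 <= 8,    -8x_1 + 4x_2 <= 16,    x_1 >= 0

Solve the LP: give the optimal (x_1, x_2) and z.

Extreme points and z = 6x_1 + 5x_2:
  (8/9, 0) → z = 16/3
  (0, 0) → z = 0
  (0, 8/5) → z = 8

x_1 = 0, x_2 = 8/5, maximum z = 8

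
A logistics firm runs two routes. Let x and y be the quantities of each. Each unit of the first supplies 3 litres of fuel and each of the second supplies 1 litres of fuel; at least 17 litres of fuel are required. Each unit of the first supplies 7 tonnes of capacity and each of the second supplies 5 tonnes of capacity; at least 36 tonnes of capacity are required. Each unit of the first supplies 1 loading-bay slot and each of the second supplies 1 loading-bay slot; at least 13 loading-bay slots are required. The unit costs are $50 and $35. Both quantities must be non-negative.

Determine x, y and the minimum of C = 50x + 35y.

x = 2, y = 11, minimum C = 485

The feasible region is unbounded (it extends along (0, 1), (1, 0)), but C strictly increases along every unbounded feasible direction, so there is no improving ray and the minimum is attained at a vertex.

At the optimal vertex, 3x + y = 17 and x + y = 13.
Solving simultaneously gives x = 2, y = 11.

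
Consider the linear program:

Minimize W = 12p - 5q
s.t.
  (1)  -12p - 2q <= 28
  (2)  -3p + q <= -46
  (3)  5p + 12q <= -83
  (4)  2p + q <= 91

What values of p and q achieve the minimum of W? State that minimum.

Feasible corners and W = 12p - 5q:
  (32/9, -106/3) → W = 658/3
  (469/41, -479/41) → W = 8023/41
  (1175/19, -621/19) → W = 17205/19
The feasible region is unbounded (it extends along (1, -6), (1, -2)), but W strictly increases along every unbounded feasible direction, so there is no improving ray and the minimum is attained at a vertex.

p = 469/41, q = -479/41, minimum W = 8023/41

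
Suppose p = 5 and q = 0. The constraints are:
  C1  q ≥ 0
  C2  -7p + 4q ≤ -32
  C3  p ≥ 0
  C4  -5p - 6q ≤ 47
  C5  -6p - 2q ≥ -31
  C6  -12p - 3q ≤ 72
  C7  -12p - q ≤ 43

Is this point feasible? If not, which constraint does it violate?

C1: 0 ≥ 0 ✓
C2: -35 ≤ -32 ✓
C3: 5 ≥ 0 ✓
C4: -25 ≤ 47 ✓
C5: -30 ≥ -31 ✓
C6: -60 ≤ 72 ✓
C7: -60 ≤ 43 ✓

feasible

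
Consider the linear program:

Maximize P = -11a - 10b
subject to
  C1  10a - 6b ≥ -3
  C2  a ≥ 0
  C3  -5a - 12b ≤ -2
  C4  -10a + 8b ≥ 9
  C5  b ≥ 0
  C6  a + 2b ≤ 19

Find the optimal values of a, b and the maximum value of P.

Vertices and P = -11a - 10b:
  (3/2, 3) → P = -93/2
  (54/13, 193/26) → P = -1559/13
  (67/14, 199/28) → P = -866/7

The optimum lies where 10a - 6b = -3 and -10a + 8b = 9.
Solving simultaneously gives a = 3/2, b = 3.

a = 3/2, b = 3, maximum P = -93/2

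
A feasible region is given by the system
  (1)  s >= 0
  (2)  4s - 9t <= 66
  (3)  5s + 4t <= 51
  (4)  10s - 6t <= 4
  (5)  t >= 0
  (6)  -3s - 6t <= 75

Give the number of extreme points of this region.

4

The feasible vertices (each the meet of two boundaries and inside every other half-plane) are:
  (0, 51/4)
  (0, 0)
  (23/5, 7)
  (2/5, 0)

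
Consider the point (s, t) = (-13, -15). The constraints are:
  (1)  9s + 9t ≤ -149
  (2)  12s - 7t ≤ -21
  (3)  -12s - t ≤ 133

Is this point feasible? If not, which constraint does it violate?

not feasible — violates (3)

Constraint (3): -12s - t = 171, which is not ≤ 133. All other constraints are satisfied.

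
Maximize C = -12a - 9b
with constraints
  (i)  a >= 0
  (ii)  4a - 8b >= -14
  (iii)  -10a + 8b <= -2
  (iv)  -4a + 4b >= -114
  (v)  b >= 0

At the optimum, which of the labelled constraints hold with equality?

(iii) and (v)

Corner points and C = -12a - 9b:
  (8/3, 37/12) → C = -239/4
  (121/2, 32) → C = -1014
  (1/5, 0) → C = -12/5
  (57/2, 0) → C = -342

The maximum is at (1/5, 0). Substituting into each constraint, equality holds for (iii) and (v); the remaining constraints have slack.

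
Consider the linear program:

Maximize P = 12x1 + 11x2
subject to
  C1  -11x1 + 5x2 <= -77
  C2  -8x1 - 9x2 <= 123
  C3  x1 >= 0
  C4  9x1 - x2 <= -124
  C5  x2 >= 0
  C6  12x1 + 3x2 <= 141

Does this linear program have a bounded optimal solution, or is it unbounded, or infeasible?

The boundaries -11x1 + 5x2 = -77 and x2 = 0 meet at (7, 0), but that point violates 9x1 - x2 ≤ -124. Every candidate vertex is excluded by some other constraint, so the feasible region is empty.

infeasible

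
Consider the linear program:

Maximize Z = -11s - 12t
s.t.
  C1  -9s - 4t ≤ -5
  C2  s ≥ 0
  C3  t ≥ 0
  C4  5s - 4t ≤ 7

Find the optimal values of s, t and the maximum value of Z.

The feasible region is unbounded (it extends along (0, 1), (4, 5)), but Z strictly decreases along every unbounded feasible direction, so there is no improving ray and the maximum is attained at a vertex.

The optimum lies where -9s - 4t = -5 and t = 0.
Solving simultaneously gives s = 5/9, t = 0.

s = 5/9, t = 0, maximum Z = -55/9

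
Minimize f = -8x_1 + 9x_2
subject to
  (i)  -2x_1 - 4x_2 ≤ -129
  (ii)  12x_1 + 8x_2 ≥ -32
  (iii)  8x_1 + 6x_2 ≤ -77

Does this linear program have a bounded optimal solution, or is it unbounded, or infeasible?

infeasible

The boundaries -2x_1 - 4x_2 = -129 and 12x_1 + 8x_2 = -32 meet at (-145/4, 403/8), but that point violates 8x_1 + 6x_2 ≤ -77. Every candidate vertex is excluded by some other constraint, so the feasible region is empty.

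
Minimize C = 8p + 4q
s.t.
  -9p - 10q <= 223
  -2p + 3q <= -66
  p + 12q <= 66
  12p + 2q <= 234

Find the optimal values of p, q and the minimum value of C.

p = -9/47, q = -1040/47, minimum C = -4232/47

Corner points and C = 8p + 4q:
  (-9/47, -1040/47) → C = -4232/47
  (1393/51, -797/17) → C = 1580/51
  (417/20, -81/10) → C = 672/5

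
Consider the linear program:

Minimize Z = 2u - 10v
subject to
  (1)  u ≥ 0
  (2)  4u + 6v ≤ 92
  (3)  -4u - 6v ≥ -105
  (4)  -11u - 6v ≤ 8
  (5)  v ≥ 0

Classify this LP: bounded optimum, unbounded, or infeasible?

Feasible corners and Z = 2u - 10v:
  (0, 46/3) → Z = -460/3
  (0, 0) → Z = 0
  (23, 0) → Z = 46
The feasible region has finitely many vertices and no improving ray; the minimum is -460/3 at (0, 46/3).

bounded optimum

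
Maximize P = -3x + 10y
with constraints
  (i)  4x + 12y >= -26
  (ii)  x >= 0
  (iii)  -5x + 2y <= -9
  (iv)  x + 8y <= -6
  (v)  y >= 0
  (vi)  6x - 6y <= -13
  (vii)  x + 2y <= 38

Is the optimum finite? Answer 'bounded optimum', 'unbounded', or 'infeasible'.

The boundaries -5x + 2y = -9 and 6x - 6y = -13 meet at (40/9, 119/18), but that point violates x + 8y ≤ -6. Every candidate vertex is excluded by some other constraint, so the feasible region is empty.

infeasible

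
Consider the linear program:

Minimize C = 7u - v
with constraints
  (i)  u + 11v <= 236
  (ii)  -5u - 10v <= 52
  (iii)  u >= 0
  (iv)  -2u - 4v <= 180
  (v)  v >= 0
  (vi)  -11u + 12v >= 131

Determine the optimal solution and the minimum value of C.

Extreme points and C = 7u - v:
  (0, 236/11) → C = -236/11
  (1391/133, 2727/133) → C = 7010/133
  (0, 131/12) → C = -131/12

The optimum lies where u + 11v = 236 and u = 0.
Solving simultaneously gives u = 0, v = 236/11.

u = 0, v = 236/11, minimum C = -236/11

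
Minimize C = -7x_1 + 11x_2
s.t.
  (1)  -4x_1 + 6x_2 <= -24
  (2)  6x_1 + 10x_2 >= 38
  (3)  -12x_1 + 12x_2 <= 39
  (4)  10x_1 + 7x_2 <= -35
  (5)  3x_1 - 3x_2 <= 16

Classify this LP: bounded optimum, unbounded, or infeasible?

infeasible

The boundaries -4x_1 + 6x_2 = -24 and -12x_1 + 12x_2 = 39 meet at (-87/4, -37/2), but that point violates 6x_1 + 10x_2 ≥ 38. Every candidate vertex is excluded by some other constraint, so the feasible region is empty.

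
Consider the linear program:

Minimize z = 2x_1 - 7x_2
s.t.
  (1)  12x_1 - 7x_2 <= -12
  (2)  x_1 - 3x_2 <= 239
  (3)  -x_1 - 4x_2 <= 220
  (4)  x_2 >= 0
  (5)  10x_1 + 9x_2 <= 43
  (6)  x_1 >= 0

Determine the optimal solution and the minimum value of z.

x_1 = 0, x_2 = 43/9, minimum z = -301/9

Feasible corners and z = 2x_1 - 7x_2:
  (193/178, 318/89) → z = -2033/89
  (0, 12/7) → z = -12
  (0, 43/9) → z = -301/9

The binding constraints are 10x_1 + 9x_2 = 43 and x_1 = 0.
Solving simultaneously gives x_1 = 0, x_2 = 43/9.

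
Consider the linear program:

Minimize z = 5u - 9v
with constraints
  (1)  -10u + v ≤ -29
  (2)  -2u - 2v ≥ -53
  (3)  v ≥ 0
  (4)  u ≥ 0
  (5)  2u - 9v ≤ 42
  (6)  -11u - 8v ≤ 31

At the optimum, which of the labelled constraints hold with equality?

(1) and (2)

Vertices and z = 5u - 9v:
  (111/22, 236/11) → z = -3693/22
  (29/10, 0) → z = 29/2
  (51/2, 1) → z = 237/2
  (21, 0) → z = 105

The minimum is at (111/22, 236/11). Substituting into each constraint, equality holds for (1) and (2); the remaining constraints have slack.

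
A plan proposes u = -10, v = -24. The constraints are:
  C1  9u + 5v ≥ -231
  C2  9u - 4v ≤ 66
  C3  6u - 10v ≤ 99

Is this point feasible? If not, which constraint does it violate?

Constraint C3: 6u - 10v = 180, which is not ≤ 99. All other constraints are satisfied.

not feasible — violates C3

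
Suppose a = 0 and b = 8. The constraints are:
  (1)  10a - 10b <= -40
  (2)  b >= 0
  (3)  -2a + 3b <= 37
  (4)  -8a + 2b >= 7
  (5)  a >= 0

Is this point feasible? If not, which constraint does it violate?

(1): -80 ≤ -40 ✓
(2): 8 ≥ 0 ✓
(3): 24 ≤ 37 ✓
(4): 16 ≥ 7 ✓
(5): 0 ≥ 0 ✓

feasible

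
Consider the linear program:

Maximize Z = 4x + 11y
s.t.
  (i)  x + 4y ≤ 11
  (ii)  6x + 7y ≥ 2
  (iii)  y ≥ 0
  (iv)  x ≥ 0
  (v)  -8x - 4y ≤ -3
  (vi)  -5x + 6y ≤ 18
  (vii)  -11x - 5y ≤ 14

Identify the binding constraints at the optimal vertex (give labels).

(i) and (iii)

Extreme points and Z = 4x + 11y:
  (11, 0) → Z = 44
  (0, 11/4) → Z = 121/4
  (3/8, 0) → Z = 3/2
  (0, 3/4) → Z = 33/4

The maximum is at (11, 0). Substituting into each constraint, equality holds for (i) and (iii); the remaining constraints have slack.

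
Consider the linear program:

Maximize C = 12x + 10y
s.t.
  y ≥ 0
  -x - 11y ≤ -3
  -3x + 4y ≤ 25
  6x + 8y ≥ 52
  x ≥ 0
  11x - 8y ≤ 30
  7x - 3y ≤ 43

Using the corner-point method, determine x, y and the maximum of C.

x = 13, y = 16, maximum C = 316

Extreme points and C = 12x + 10y:
  (1/6, 51/8) → C = 263/4
  (13, 16) → C = 316
  (82/17, 49/17) → C = 1474/17
  (254/23, 263/23) → C = 5678/23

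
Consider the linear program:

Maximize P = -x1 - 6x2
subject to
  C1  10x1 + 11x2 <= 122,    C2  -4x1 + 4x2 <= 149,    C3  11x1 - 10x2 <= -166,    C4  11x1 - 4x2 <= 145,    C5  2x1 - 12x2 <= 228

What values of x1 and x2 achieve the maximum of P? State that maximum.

Extreme points and P = -x1 - 6x2:
  (-1151/84, 989/42) → P = -1531/12
  (-606/221, 3002/221) → P = -17406/221
  (-135/2, -121/4) → P = 249
  (-267/7, -355/14) → P = 1332/7

The binding constraints are -4x1 + 4x2 = 149 and 2x1 - 12x2 = 228.
Solving simultaneously gives x1 = -135/2, x2 = -121/4.

x1 = -135/2, x2 = -121/4, maximum P = 249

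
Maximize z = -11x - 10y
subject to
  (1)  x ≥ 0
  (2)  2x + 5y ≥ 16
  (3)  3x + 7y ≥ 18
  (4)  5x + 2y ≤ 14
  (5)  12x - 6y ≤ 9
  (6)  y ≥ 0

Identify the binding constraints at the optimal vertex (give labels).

Extreme points and z = -11x - 10y:
  (0, 16/5) → z = -32
  (0, 7) → z = -70
  (38/21, 52/21) → z = -134/3

The maximum is at (0, 16/5). Substituting into each constraint, equality holds for (1) and (2); the remaining constraints have slack.

(1) and (2)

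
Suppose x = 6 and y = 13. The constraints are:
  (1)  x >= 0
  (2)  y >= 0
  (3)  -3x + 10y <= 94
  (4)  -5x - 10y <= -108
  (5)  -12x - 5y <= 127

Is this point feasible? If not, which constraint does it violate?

not feasible — violates (3)

Constraint (3): -3x + 10y = 112, which is not ≤ 94. All other constraints are satisfied.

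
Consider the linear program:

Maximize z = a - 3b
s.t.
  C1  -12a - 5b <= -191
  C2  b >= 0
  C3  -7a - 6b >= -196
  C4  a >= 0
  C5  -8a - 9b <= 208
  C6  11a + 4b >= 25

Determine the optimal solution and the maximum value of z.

a = 28, b = 0, maximum z = 28

Feasible corners and z = a - 3b:
  (191/12, 0) → z = 191/12
  (166/37, 1015/37) → z = -2879/37
  (28, 0) → z = 28

At the optimal vertex, b = 0 and -7a - 6b = -196.
Solving simultaneously gives a = 28, b = 0.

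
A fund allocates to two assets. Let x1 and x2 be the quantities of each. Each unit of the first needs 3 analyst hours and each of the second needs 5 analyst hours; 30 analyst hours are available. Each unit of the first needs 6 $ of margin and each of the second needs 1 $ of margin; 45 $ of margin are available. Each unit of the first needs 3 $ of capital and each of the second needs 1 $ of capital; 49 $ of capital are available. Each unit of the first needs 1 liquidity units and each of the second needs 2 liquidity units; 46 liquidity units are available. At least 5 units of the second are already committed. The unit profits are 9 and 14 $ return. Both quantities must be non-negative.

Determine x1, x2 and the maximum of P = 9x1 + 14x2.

x1 = 5/3, x2 = 5, maximum P = 85

Corner points and P = 9x1 + 14x2:
  (0, 6) → P = 84
  (0, 5) → P = 70
  (5/3, 5) → P = 85

The binding constraints are 3x1 + 5x2 = 30 and x2 = 5.
Solving simultaneously gives x1 = 5/3, x2 = 5.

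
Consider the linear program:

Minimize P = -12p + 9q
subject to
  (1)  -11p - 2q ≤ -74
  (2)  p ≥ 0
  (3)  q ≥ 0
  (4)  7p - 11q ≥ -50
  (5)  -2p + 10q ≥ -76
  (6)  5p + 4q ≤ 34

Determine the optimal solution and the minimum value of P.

p = 34/5, q = 0, minimum P = -408/5

Feasible corners and P = -12p + 9q:
  (74/11, 0) → P = -888/11
  (114/17, 2/17) → P = -1350/17
  (34/5, 0) → P = -408/5

At the optimal vertex, q = 0 and 5p + 4q = 34.
Solving simultaneously gives p = 34/5, q = 0.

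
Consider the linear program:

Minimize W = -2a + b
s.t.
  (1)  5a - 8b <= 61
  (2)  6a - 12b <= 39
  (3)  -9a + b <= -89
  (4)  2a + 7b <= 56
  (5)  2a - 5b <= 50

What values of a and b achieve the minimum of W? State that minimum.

Feasible corners and W = -2a + b:
  (343/34, 61/34) → W = -625/34
  (315/22, 43/11) → W = -272/11
  (679/65, 326/65) → W = -1032/65

a = 315/22, b = 43/11, minimum W = -272/11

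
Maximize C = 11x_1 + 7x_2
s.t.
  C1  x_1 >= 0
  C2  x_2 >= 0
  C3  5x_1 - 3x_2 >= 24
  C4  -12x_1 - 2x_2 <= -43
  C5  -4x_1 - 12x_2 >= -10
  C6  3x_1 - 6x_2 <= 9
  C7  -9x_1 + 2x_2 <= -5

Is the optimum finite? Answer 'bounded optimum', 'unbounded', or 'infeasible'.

infeasible

The boundaries 5x_1 - 3x_2 = 24 and 3x_1 - 6x_2 = 9 meet at (39/7, 9/7), but that point violates -4x_1 - 12x_2 ≥ -10. Every candidate vertex is excluded by some other constraint, so the feasible region is empty.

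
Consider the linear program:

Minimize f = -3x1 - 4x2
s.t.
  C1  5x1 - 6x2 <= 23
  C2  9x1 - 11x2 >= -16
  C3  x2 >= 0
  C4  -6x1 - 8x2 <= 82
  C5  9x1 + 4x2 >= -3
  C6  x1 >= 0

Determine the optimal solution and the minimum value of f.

Extreme points and f = -3x1 - 4x2:
  (349, 287) → f = -2195
  (23/5, 0) → f = -69/5
  (0, 16/11) → f = -64/11
  (0, 0) → f = 0

x1 = 349, x2 = 287, minimum f = -2195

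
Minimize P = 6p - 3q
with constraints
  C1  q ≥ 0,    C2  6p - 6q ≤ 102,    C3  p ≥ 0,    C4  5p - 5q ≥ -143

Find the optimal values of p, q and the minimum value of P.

Extreme points and P = 6p - 3q:
  (17, 0) → P = 102
  (0, 0) → P = 0
  (0, 143/5) → P = -429/5
The feasible region is unbounded (it extends along (1, 1)), but P strictly increases along every unbounded feasible direction, so there is no improving ray and the minimum is attained at a vertex.

The binding constraints are p = 0 and 5p - 5q = -143.
Solving simultaneously gives p = 0, q = 143/5.

p = 0, q = 143/5, minimum P = -429/5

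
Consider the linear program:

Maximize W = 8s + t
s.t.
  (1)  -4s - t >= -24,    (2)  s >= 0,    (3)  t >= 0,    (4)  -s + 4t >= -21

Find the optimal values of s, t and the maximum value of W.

Vertices and W = 8s + t:
  (0, 24) → W = 24
  (6, 0) → W = 48
  (0, 0) → W = 0

s = 6, t = 0, maximum W = 48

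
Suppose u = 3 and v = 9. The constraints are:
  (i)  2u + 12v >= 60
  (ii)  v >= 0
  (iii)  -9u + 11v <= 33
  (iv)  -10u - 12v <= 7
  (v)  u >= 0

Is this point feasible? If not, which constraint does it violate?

not feasible — violates (iii)

Constraint (iii): -9u + 11v = 72, which is not ≤ 33. All other constraints are satisfied.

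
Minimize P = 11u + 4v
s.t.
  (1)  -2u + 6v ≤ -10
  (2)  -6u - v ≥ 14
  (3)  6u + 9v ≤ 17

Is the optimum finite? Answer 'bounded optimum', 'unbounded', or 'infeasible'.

From the feasible point (-37/19, -44/19), moving in the direction (-6, -2) keeps every constraint satisfied while P decreases without bound.

unbounded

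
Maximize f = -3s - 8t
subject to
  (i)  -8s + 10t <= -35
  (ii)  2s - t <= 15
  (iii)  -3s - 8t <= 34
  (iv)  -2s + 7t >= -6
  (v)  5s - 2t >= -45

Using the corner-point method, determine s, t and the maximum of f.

s = 185/36, t = 11/18, maximum f = -731/36

Corner points and f = -3s - 8t:
  (115/12, 25/6) → f = -745/12
  (185/36, 11/18) → f = -731/36
  (33/4, 3/2) → f = -147/4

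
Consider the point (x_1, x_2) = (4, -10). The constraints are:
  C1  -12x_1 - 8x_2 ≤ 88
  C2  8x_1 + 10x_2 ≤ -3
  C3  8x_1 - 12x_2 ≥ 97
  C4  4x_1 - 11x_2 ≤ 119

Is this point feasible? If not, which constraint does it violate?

Constraint C4: 4x_1 - 11x_2 = 126, which is not ≤ 119. All other constraints are satisfied.

not feasible — violates C4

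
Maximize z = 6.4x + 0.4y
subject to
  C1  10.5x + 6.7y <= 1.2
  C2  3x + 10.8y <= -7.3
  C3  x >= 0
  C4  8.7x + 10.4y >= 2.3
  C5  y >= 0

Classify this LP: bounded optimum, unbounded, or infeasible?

The boundaries 8.7x + 10.4y = 2.3 and y = 0 meet at (23/87, 0), but that point violates 10.5x + 6.7y ≤ 1.2. Every candidate vertex is excluded by some other constraint, so the feasible region is empty.

infeasible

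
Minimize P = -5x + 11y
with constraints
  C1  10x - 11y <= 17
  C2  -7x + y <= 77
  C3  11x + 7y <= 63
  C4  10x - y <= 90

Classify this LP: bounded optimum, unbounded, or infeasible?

bounded optimum

Vertices and P = -5x + 11y:
  (-864/67, -889/67) → P = -5459/67
  (812/191, 443/191) → P = 813/191
  (-119/15, 322/15) → P = 1379/5
The feasible region has finitely many vertices and no improving ray; the minimum is -5459/67 at (-864/67, -889/67).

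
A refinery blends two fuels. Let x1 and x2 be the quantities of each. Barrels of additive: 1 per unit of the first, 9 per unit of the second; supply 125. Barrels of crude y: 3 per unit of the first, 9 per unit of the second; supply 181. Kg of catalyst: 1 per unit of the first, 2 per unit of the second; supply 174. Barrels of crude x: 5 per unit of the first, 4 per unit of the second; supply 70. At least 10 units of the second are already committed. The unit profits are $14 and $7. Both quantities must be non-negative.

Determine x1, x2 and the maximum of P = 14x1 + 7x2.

At the optimal vertex, 5x1 + 4x2 = 70 and x2 = 10.
Solving simultaneously gives x1 = 6, x2 = 10.

x1 = 6, x2 = 10, maximum P = 154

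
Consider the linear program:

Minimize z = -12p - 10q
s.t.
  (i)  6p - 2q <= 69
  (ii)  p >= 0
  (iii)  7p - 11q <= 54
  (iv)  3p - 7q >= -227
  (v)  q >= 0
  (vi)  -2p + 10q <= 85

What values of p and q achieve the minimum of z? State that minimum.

The binding constraints are 6p - 2q = 69 and -2p + 10q = 85.
Solving simultaneously gives p = 215/14, q = 81/7.

p = 215/14, q = 81/7, minimum z = -300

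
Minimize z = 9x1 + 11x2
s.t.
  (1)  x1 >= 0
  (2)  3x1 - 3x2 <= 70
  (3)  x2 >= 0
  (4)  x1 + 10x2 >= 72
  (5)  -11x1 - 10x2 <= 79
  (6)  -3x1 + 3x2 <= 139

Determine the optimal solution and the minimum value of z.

The feasible region is unbounded (it extends along (1, 1)), but z strictly increases along every unbounded feasible direction, so there is no improving ray and the minimum is attained at a vertex.

At the optimal vertex, x1 = 0 and x1 + 10x2 = 72.
Solving simultaneously gives x1 = 0, x2 = 36/5.

x1 = 0, x2 = 36/5, minimum z = 396/5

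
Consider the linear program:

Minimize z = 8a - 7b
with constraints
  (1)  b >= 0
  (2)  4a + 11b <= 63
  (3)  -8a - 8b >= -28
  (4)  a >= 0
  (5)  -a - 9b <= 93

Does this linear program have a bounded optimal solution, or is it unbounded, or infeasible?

bounded optimum

Extreme points and z = 8a - 7b:
  (7/2, 0) → z = 28
  (0, 0) → z = 0
  (0, 7/2) → z = -49/2
The feasible region has finitely many vertices and no improving ray; the minimum is -49/2 at (0, 7/2).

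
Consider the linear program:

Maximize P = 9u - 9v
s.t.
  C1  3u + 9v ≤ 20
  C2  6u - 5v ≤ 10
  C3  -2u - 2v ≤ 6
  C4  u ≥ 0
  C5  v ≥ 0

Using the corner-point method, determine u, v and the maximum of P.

u = 5/3, v = 0, maximum P = 15

Feasible corners and P = 9u - 9v:
  (190/69, 30/23) → P = 300/23
  (0, 20/9) → P = -20
  (5/3, 0) → P = 15
  (0, 0) → P = 0

The optimum lies where 6u - 5v = 10 and v = 0.
Solving simultaneously gives u = 5/3, v = 0.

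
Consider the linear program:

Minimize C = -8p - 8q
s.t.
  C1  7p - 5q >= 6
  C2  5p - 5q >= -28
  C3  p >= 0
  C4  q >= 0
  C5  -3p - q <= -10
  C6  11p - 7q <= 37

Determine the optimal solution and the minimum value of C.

Vertices and C = -8p - 8q:
  (17, 113/5) → C = -1584/5
  (28/11, 26/11) → C = -432/11
  (381/20, 493/20) → C = -1748/5
  (10/3, 0) → C = -80/3
  (37/11, 0) → C = -296/11

p = 381/20, q = 493/20, minimum C = -1748/5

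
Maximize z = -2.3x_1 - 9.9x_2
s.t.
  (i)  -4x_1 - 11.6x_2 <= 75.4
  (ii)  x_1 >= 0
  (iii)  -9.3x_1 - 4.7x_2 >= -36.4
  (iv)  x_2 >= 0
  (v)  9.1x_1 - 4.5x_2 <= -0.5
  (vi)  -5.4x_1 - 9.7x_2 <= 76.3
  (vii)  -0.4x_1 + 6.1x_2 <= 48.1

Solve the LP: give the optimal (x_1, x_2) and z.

Extreme points and z = -2.3x_1 - 9.9x_2:
  (0, 364/47) → z = -18018/235
  (0, 1/9) → z = -11/10
  (16145/8462, 33589/8462) → z = -1848323/42310

x_1 = 0, x_2 = 1/9, maximum z = -11/10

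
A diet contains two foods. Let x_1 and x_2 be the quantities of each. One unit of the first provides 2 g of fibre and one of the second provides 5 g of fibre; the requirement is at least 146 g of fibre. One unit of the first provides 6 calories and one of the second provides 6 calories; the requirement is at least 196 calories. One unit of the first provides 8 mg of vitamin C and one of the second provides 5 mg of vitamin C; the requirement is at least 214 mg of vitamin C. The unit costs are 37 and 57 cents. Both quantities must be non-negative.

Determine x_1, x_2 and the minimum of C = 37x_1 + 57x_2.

x_1 = 34/3, x_2 = 74/3, minimum C = 5476/3

Feasible corners and C = 37x_1 + 57x_2:
  (0, 214/5) → C = 12198/5
  (73, 0) → C = 2701
  (34/3, 74/3) → C = 5476/3
The feasible region is unbounded (it extends along (0, 1), (1, 0)), but C strictly increases along every unbounded feasible direction, so there is no improving ray and the minimum is attained at a vertex.

At the optimal vertex, 2x_1 + 5x_2 = 146 and 8x_1 + 5x_2 = 214.
Solving simultaneously gives x_1 = 34/3, x_2 = 74/3.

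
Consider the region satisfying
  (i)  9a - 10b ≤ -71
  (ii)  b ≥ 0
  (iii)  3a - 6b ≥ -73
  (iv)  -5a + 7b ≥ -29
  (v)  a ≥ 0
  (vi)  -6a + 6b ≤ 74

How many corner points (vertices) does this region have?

Intersecting each pair of boundary lines and keeping only the points that satisfy every inequality leaves:
  (38/3, 37/2)
  (0, 71/10)
  (0, 73/6)

3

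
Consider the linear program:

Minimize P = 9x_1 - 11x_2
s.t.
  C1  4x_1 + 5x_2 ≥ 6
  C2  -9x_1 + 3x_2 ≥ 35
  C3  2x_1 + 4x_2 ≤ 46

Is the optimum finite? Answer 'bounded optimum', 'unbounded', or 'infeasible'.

Extreme points and P = 9x_1 - 11x_2:
  (-157/57, 194/57) → P = -3547/57
  (-103/3, 86/3) → P = -1873/3
  (-1/21, 242/21) → P = -2671/21
The feasible region has finitely many vertices and no improving ray; the minimum is -1873/3 at (-103/3, 86/3).

bounded optimum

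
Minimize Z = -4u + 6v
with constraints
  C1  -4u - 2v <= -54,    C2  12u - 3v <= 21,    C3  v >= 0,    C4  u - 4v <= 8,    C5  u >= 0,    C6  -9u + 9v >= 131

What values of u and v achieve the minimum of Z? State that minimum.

Feasible corners and Z = -4u + 6v:
  (0, 27) → Z = 162
  (112/27, 505/27) → Z = 2582/27
  (194/27, 587/27) → Z = 2746/27
The feasible region is unbounded (it extends along (0, 1), (1, 4)), but Z strictly increases along every unbounded feasible direction, so there is no improving ray and the minimum is attained at a vertex.

u = 112/27, v = 505/27, minimum Z = 2582/27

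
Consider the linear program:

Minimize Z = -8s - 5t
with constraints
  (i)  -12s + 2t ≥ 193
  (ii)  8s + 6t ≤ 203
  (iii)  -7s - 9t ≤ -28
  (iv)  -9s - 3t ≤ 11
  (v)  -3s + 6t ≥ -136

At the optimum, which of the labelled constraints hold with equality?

Extreme points and Z = -8s - 5t:
  (-94/11, 995/22) → Z = -3471/22
  (-601/54, 535/18) → Z = -3217/54
  (-45/2, 383/6) → Z = -835/6

The minimum is at (-94/11, 995/22). Substituting into each constraint, equality holds for (i) and (ii); the remaining constraints have slack.

(i) and (ii)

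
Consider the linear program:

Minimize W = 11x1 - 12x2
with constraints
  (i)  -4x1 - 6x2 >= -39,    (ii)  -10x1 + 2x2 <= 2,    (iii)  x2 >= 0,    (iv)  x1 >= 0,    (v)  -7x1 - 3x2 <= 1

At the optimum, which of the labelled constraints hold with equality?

Vertices and W = 11x1 - 12x2:
  (33/34, 199/34) → W = -2025/34
  (39/4, 0) → W = 429/4
  (0, 1) → W = -12
  (0, 0) → W = 0

The minimum is at (33/34, 199/34). Substituting into each constraint, equality holds for (i) and (ii); the remaining constraints have slack.

(i) and (ii)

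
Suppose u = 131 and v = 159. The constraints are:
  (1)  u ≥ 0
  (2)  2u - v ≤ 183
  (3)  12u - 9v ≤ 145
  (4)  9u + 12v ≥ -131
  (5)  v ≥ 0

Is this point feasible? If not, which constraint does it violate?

feasible

(1): 131 ≥ 0 ✓
(2): 103 ≤ 183 ✓
(3): 141 ≤ 145 ✓
(4): 3087 ≥ -131 ✓
(5): 159 ≥ 0 ✓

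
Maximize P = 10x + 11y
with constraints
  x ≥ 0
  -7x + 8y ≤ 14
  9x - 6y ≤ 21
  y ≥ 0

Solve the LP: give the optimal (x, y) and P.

Feasible corners and P = 10x + 11y:
  (0, 7/4) → P = 77/4
  (0, 0) → P = 0
  (42/5, 91/10) → P = 1841/10
  (7/3, 0) → P = 70/3

The optimum lies where -7x + 8y = 14 and 9x - 6y = 21.
Solving simultaneously gives x = 42/5, y = 91/10.

x = 42/5, y = 91/10, maximum P = 1841/10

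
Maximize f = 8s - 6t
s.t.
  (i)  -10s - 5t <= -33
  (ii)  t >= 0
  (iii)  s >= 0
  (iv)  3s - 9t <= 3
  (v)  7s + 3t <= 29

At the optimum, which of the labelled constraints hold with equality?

(iv) and (v)

Feasible corners and f = 8s - 6t:
  (0, 33/5) → f = -198/5
  (104/35, 23/35) → f = 694/35
  (0, 29/3) → f = -58
  (15/4, 11/12) → f = 49/2

The maximum is at (15/4, 11/12). Substituting into each constraint, equality holds for (iv) and (v); the remaining constraints have slack.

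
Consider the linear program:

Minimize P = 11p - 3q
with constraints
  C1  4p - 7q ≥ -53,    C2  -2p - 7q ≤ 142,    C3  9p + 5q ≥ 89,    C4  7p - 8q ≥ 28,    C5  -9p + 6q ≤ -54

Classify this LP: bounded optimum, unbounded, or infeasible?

Feasible corners and P = 11p - 3q:
  (620/17, 483/17) → P = 5371/17
  (1333/53, -1456/53) → P = 19031/53
  (268/33, 35/11) → P = 2633/33
  (44/5, 21/5) → P = 421/5
The feasible region has finitely many vertices and no improving ray; the minimum is 2633/33 at (268/33, 35/11).

bounded optimum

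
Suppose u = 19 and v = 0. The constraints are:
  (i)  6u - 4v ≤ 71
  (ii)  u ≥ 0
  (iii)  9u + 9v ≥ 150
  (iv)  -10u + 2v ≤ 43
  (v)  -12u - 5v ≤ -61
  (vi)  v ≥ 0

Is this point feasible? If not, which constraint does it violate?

Constraint (i): 6u - 4v = 114, which is not ≤ 71. All other constraints are satisfied.

not feasible — violates (i)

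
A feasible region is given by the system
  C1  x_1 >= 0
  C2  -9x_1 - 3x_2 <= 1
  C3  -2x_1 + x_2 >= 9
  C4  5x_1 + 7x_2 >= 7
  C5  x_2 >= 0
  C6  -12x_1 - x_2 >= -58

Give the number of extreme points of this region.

3

The feasible vertices (each the meet of two boundaries and inside every other half-plane) are:
  (0, 9)
  (0, 58)
  (7/2, 16)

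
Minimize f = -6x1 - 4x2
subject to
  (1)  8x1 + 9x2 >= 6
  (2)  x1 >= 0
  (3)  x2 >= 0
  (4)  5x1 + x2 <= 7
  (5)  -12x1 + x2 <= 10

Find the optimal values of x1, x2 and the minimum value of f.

Extreme points and f = -6x1 - 4x2:
  (0, 2/3) → f = -8/3
  (3/4, 0) → f = -9/2
  (0, 7) → f = -28
  (7/5, 0) → f = -42/5

The optimum lies where x1 = 0 and 5x1 + x2 = 7.
Solving simultaneously gives x1 = 0, x2 = 7.

x1 = 0, x2 = 7, minimum f = -28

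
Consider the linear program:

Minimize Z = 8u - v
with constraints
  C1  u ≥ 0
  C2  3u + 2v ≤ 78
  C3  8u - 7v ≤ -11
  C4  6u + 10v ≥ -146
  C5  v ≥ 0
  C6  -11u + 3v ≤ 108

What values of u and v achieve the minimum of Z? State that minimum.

u = 0, v = 36, minimum Z = -36

Feasible corners and Z = 8u - v:
  (0, 11/7) → Z = -11/7
  (0, 36) → Z = -36
  (524/37, 657/37) → Z = 3535/37
  (18/31, 1182/31) → Z = -1038/31

The binding constraints are u = 0 and -11u + 3v = 108.
Solving simultaneously gives u = 0, v = 36.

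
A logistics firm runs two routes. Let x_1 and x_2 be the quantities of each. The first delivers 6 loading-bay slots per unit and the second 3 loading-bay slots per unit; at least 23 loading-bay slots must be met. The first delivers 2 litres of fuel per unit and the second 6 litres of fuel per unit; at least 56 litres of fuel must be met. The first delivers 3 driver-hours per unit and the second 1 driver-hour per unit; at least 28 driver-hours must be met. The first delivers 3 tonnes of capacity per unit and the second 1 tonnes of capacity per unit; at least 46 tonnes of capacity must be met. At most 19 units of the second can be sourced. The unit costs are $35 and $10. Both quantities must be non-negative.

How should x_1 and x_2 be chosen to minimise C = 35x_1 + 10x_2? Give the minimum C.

The feasible region is unbounded (it extends along (1, 0)), but C strictly increases along every unbounded feasible direction, so there is no improving ray and the minimum is attained at a vertex.

x_1 = 9, x_2 = 19, minimum C = 505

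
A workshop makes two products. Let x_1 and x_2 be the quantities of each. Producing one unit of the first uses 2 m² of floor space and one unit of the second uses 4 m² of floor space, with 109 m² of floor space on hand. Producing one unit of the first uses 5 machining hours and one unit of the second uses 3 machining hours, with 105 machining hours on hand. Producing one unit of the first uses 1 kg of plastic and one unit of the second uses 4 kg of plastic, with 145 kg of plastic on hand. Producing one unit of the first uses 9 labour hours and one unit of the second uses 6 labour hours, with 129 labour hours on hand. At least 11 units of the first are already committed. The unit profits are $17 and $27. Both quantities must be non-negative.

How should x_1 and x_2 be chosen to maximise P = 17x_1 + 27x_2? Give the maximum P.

Vertices and P = 17x_1 + 27x_2:
  (43/3, 0) → P = 731/3
  (11, 0) → P = 187
  (11, 5) → P = 322

x_1 = 11, x_2 = 5, maximum P = 322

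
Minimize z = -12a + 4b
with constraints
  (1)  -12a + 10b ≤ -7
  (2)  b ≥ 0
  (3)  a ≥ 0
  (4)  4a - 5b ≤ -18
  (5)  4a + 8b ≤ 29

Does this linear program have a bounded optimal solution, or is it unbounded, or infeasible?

The boundaries -12a + 10b = -7 and b = 0 meet at (7/12, 0), but that point violates 4a - 5b ≤ -18. Every candidate vertex is excluded by some other constraint, so the feasible region is empty.

infeasible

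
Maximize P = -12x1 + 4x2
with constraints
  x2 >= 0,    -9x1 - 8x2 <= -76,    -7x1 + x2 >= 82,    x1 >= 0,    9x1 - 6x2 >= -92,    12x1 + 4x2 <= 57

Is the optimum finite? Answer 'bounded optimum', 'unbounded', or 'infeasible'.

infeasible

The boundaries -9x1 - 8x2 = -76 and x1 = 0 meet at (0, 19/2), but that point violates -7x1 + x2 ≥ 82. Every candidate vertex is excluded by some other constraint, so the feasible region is empty.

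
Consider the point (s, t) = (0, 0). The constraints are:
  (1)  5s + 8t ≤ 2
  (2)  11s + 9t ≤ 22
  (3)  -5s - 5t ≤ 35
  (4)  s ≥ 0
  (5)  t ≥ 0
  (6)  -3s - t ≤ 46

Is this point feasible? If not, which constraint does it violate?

(1): 0 ≤ 2 ✓
(2): 0 ≤ 22 ✓
(3): 0 ≤ 35 ✓
(4): 0 ≥ 0 ✓
(5): 0 ≥ 0 ✓
(6): 0 ≤ 46 ✓

feasible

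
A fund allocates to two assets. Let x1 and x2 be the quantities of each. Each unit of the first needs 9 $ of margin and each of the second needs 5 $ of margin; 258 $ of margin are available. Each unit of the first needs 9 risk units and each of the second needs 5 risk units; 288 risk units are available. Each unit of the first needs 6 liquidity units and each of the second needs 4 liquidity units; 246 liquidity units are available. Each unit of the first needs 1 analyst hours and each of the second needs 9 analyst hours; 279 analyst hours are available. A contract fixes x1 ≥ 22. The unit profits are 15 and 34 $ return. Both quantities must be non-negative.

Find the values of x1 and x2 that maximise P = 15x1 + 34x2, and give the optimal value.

x1 = 22, x2 = 12, maximum P = 738

Vertices and P = 15x1 + 34x2:
  (86/3, 0) → P = 430
  (22, 0) → P = 330
  (22, 12) → P = 738

At the optimal vertex, 9x1 + 5x2 = 258 and x1 = 22.
Solving simultaneously gives x1 = 22, x2 = 12.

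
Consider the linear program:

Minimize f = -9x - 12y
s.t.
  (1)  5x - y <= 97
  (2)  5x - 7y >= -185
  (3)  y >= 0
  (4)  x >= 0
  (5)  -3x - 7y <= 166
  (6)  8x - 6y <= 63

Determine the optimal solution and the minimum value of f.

x = 144/5, y = 47, minimum f = -4116/5

Extreme points and f = -9x - 12y:
  (144/5, 47) → f = -4116/5
  (519/22, 461/22) → f = -10203/22
  (0, 185/7) → f = -2220/7
  (0, 0) → f = 0
  (63/8, 0) → f = -567/8

At the optimal vertex, 5x - y = 97 and 5x - 7y = -185.
Solving simultaneously gives x = 144/5, y = 47.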